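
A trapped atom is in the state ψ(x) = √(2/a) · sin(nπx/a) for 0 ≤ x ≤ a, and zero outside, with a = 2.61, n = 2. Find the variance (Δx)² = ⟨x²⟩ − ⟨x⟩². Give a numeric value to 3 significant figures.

Compute ⟨x⟩ and ⟨x²⟩ separately, then (Δx)² = ⟨x²⟩ − ⟨x⟩².
With sin²θ = (1 − cos2θ)/2 on 0 ≤ x ≤ a: ∫sin²(nπx/a) dx = a/2, ∫x·sin²(nπx/a) dx = a²/4, ∫x²·sin²(nπx/a) dx = a³·(1/6 − 1/(4n²π²)); higher powers xᵏ the same way, integrating xᵏ·cos(2nπx/a) by parts.
⟨x⟩ = 1.3050 and ⟨x²⟩ = 2.1844.
(Δx)² = 2.1844 − (1.3050)² = 0.48140.

0.481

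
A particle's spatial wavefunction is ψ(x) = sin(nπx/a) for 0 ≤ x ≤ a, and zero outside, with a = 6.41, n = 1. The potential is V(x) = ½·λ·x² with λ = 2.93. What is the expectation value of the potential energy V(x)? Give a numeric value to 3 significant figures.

17.0

⟨V⟩ = ∫ V(x)·|ψ|² dx / ∫|ψ|² dx.
With sin²θ = (1 − cos2θ)/2 on 0 ≤ x ≤ a: ∫sin²(nπx/a) dx = a/2, ∫x·sin²(nπx/a) dx = a²/4, ∫x²·sin²(nπx/a) dx = a³·(1/6 − 1/(4n²π²)); higher powers xᵏ the same way, integrating xᵏ·cos(2nπx/a) by parts.
State is unnormalized: ∫|ψ|² dx = 3.2050, and ∫ψ*·V(x)·ψ dx = 54.534, so ⟨V⟩ = 54.534 / 3.2050.
⟨V⟩ = 17.015.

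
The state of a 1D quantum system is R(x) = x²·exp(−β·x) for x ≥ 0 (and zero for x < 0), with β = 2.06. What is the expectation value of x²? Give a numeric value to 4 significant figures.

⟨x²⟩ = ∫ x²·|R|² dx / ∫|R|² dx (integrals over the domain).
Every integrand reduces to terms xʲ·e^(−2βx) on [0, ∞); use ∫₀^∞ xʲ·e^(−2βx) dx = j!/(2β)^(j+1).
State is unnormalized: ∫|R|² dx = 0.020217, and ∫R*·x²·R dx = 0.035732, so ⟨x²⟩ = 0.035732 / 0.020217.
⟨x²⟩ = 1.7674.

1.767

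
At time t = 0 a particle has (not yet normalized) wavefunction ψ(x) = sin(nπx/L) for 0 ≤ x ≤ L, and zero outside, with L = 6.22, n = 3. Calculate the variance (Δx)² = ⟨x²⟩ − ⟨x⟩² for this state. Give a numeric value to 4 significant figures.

Compute ⟨x⟩ and ⟨x²⟩ separately, then (Δx)² = ⟨x²⟩ − ⟨x⟩².
With sin²θ = (1 − cos2θ)/2 on 0 ≤ x ≤ L: ∫sin²(nπx/L) dx = L/2, ∫x·sin²(nπx/L) dx = L²/4, ∫x²·sin²(nπx/L) dx = L³·(1/6 − 1/(4n²π²)); higher powers xᵏ the same way, integrating xᵏ·cos(2nπx/L) by parts.
Normalization: ∫|ψ|² dx = 3.1100.
⟨x⟩ = 3.1100 and ⟨x²⟩ = 12.678.
(Δx)² = 12.678 − (3.1100)² = 3.0063.

3.006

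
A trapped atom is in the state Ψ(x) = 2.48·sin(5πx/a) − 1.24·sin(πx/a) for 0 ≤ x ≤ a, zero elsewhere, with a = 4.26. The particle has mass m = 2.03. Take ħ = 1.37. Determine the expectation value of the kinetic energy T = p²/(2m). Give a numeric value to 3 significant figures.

5.08

T = −(ħ²/2m) d²/dx², so ⟨T⟩ = −(ħ²/2m) ∫ Ψ*·Ψ'' dx / ∫|Ψ|² dx; with m = 2.03.
d²/dx² sin(jπx/a) = −(jπ/a)²·sin(jπx/a); on 0 ≤ x ≤ a, ∫sin²(jπx/a) dx = a/2 and ∫sin(jπx/a)·sin(lπx/a) dx = 0 for j ≠ l, so only diagonal terms survive in ∫|Ψ|² and ∫Ψ·Ψ″; ∫Ψ·Ψ′ dx = [Ψ²/2] between the walls = 0.
State is unnormalized: ∫|Ψ|² dx = 16.375, and ∫Ψ*·(−ħ²/2m · Ψ'') dx = 83.165, so ⟨T⟩ = 83.165 / 16.375.
⟨T⟩ = 5.0786.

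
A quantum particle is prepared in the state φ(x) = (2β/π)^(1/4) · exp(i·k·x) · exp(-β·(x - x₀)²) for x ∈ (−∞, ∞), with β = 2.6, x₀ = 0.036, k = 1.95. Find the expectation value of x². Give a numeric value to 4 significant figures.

⟨x²⟩ = ∫ x²·|φ|² dx (integrals over the domain).
Gaussian moments (u = x − x₀): ∫u^(2j)·e^(−2βu²) du = (2j−1)!!/(4β)^j · √(π/(2β)), odd powers integrate to 0; here √(π/(2β)) = 0.77727.
⟨x²⟩ = 0.097450.

0.09745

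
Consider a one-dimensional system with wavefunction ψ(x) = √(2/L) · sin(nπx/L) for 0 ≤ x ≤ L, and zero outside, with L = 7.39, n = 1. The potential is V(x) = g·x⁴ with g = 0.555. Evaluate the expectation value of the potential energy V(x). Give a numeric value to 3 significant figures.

189.

⟨V⟩ = ∫ V(x)·|ψ|² dx.
With sin²θ = (1 − cos2θ)/2 on 0 ≤ x ≤ L: ∫sin²(nπx/L) dx = L/2, ∫x·sin²(nπx/L) dx = L²/4, ∫x²·sin²(nπx/L) dx = L³·(1/6 − 1/(4n²π²)); higher powers xᵏ the same way, integrating xᵏ·cos(2nπx/L) by parts.
⟨V⟩ = 188.83.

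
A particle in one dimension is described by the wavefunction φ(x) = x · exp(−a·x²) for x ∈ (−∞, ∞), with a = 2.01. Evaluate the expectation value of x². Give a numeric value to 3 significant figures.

⟨x²⟩ = ∫ x²·|φ|² dx / ∫|φ|² dx (integrals over the domain).
Expand each integrand as polynomial × e^(−2ax²) and use ∫x^(2j)·e^(−2ax²) dx = (2j−1)!!/(4a)^j · √(π/(2a)), odd powers → 0; here √(π/(2a)) = 0.88402.
State is unnormalized: ∫|φ|² dx = 0.10995, and ∫φ*·x²·φ dx = 0.041027, so ⟨x²⟩ = 0.041027 / 0.10995.
⟨x²⟩ = 0.37313.

0.373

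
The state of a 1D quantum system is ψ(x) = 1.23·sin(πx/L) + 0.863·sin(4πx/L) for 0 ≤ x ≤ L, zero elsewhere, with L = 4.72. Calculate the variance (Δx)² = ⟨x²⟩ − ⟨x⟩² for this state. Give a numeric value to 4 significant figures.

1.073

Compute ⟨x⟩ and ⟨x²⟩ separately, then (Δx)² = ⟨x²⟩ − ⟨x⟩².
On 0 ≤ x ≤ L (j ≠ l): ∫sin²(jπx/L) dx = L/2, ∫sin(jπx/L)·sin(lπx/L) dx = 0; diagonal moments ∫x·sin²(jπx/L) dx = L²/4, ∫x²·sin²(jπx/L) dx = L³·(1/6 − 1/(4j²π²)); cross terms ∫x·sin(jπx/L)·sin(lπx/L) dx = 0 for j + l even and −4jlL²/(π²(j² − l²)²) for j + l odd, ∫x²·sin(jπx/L)·sin(lπx/L) dx = (−1)^(j+l)·4jlL³/(π²(j² − l²)²); higher powers the same way via product-to-sum and parts.
Normalization: ∫|ψ|² dx = 5.3281.
⟨x⟩ = 2.2960 and ⟨x²⟩ = 6.3447.
(Δx)² = 6.3447 − (2.2960)² = 1.0729.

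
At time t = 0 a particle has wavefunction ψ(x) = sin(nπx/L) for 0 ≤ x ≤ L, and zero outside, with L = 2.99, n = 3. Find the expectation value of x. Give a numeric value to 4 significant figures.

1.495

⟨x⟩ = ∫ x·|ψ|² dx / ∫|ψ|² dx (integrals over the domain).
With sin²θ = (1 − cos2θ)/2 on 0 ≤ x ≤ L: ∫sin²(nπx/L) dx = L/2, ∫x·sin²(nπx/L) dx = L²/4, ∫x²·sin²(nπx/L) dx = L³·(1/6 − 1/(4n²π²)); higher powers xᵏ the same way, integrating xᵏ·cos(2nπx/L) by parts.
State is unnormalized: ∫|ψ|² dx = 1.4950, and ∫ψ*·x·ψ dx = 2.2350, so ⟨x⟩ = 2.2350 / 1.4950.
⟨x⟩ = 1.4950.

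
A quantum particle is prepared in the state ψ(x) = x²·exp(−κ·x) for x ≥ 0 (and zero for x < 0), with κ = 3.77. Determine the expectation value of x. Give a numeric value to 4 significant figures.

0.6631

⟨x⟩ = ∫ x·|ψ|² dx / ∫|ψ|² dx (integrals over the domain).
Every integrand reduces to terms xʲ·e^(−2κx) on [0, ∞); use ∫₀^∞ xʲ·e^(−2κx) dx = j!/(2κ)^(j+1).
State is unnormalized: ∫|ψ|² dx = 0.00098481, and ∫ψ*·x·ψ dx = 0.00065306, so ⟨x⟩ = 0.00065306 / 0.00098481.
⟨x⟩ = 0.66313.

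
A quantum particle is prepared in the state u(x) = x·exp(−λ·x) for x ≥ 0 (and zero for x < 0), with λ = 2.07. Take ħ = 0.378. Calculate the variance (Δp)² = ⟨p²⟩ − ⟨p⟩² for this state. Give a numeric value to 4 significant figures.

Compute ⟨p⟩ and ⟨p²⟩ separately; (Δp)² = ⟨p²⟩ − ⟨p⟩².
Differentiate x·exp(−λ·x) with the product rule; every integrand then reduces to terms xʲ·e^(−2λx) on [0, ∞), with ∫₀^∞ xʲ·e^(−2λx) dx = j!/(2λ)^(j+1).
Normalization: ∫|u|² dx = 0.028186.
⟨p⟩ = 0.0000 and ⟨p²⟩ = 0.61224.
(Δp)² = 0.61224 − (0.0000)² = 0.61224.

0.6122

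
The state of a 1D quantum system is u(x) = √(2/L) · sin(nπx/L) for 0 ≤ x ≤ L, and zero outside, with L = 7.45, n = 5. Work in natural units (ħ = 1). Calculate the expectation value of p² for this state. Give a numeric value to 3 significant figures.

4.45

p² u = −ħ² d²u/dx²; ⟨p²⟩ = −ħ² ∫ u*·u'' dx.
d/dx sin(nπx/L) = (nπ/L)·cos(nπx/L) and d²/dx² sin(nπx/L) = −(nπ/L)²·sin(nπx/L); on 0 ≤ x ≤ L, ∫sin²(nπx/L) dx = L/2 and ∫sin(nπx/L)·cos(nπx/L) dx = 0.
⟨p²⟩ = 4.4456.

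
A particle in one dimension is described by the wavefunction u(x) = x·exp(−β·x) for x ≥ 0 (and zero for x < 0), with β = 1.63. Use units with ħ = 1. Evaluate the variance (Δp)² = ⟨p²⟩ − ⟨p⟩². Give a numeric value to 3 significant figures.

2.66

Compute ⟨p⟩ and ⟨p²⟩ separately; (Δp)² = ⟨p²⟩ − ⟨p⟩².
Differentiate x·exp(−β·x) with the product rule; every integrand then reduces to terms xʲ·e^(−2βx) on [0, ∞), with ∫₀^∞ xʲ·e^(−2βx) dx = j!/(2β)^(j+1).
Normalization: ∫|u|² dx = 0.057727.
⟨p⟩ = 0.0000 and ⟨p²⟩ = 2.6569.
(Δp)² = 2.6569 − (0.0000)² = 2.6569.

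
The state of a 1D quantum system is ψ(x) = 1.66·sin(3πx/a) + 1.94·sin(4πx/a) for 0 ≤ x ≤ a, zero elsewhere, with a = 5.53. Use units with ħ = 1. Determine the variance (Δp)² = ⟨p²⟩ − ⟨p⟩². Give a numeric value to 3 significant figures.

4.21

Compute ⟨p⟩ and ⟨p²⟩ separately; (Δp)² = ⟨p²⟩ − ⟨p⟩².
d²/dx² sin(jπx/a) = −(jπ/a)²·sin(jπx/a); on 0 ≤ x ≤ a, ∫sin²(jπx/a) dx = a/2 and ∫sin(jπx/a)·sin(lπx/a) dx = 0 for j ≠ l, so only diagonal terms survive in ∫|ψ|² and ∫ψ·ψ″; ∫ψ·ψ′ dx = [ψ²/2] between the walls = 0.
Normalization: ∫|ψ|² dx = 18.026.
⟨p⟩ = 0.0000 and ⟨p²⟩ = 4.2089.
(Δp)² = 4.2089 − (0.0000)² = 4.2089.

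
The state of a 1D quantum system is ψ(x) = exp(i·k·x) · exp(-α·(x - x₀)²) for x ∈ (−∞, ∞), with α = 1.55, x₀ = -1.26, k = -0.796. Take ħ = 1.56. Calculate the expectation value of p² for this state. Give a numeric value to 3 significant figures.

5.31

p² ψ = −ħ² d²ψ/dx²; ⟨p²⟩ = −ħ² ∫ ψ*·ψ'' dx / ∫|ψ|² dx.
Gaussian moments (u = x − x₀): ∫u^(2j)·e^(−2αu²) du = (2j−1)!!/(4α)^j · √(π/(2α)), odd powers integrate to 0; here √(π/(2α)) = 1.0067. Derivatives: ψ′ = (ik − 2αu)·ψ, ψ″ = ((ik − 2αu)² − 2α)·ψ; the odd-in-u pieces drop out.
State is unnormalized: ∫|ψ|² dx = 1.0067, and ∫ψ*·(−ħ² ψ'') dx = 5.3496, so ⟨p²⟩ = 5.3496 / 1.0067.
⟨p²⟩ = 5.3140.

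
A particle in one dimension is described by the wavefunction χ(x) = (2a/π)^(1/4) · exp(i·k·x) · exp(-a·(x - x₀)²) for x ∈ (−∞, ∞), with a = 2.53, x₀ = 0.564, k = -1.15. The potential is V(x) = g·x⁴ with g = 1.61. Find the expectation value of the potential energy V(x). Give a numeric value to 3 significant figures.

0.514

⟨V⟩ = ∫ V(x)·|χ|² dx.
Gaussian moments (u = x − x₀): ∫u^(2j)·e^(−2au²) du = (2j−1)!!/(4a)^j · √(π/(2a)), odd powers integrate to 0; here √(π/(2a)) = 0.78795.
⟨V⟩ = 0.51371.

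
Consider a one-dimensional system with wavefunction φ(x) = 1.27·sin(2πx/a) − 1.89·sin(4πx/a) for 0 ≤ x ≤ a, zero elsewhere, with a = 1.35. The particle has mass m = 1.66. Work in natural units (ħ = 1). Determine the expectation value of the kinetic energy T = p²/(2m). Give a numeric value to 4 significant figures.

20.01

T = −(ħ²/2m) d²/dx², so ⟨T⟩ = −(ħ²/2m) ∫ φ*·φ'' dx / ∫|φ|² dx; with m = 1.66.
d²/dx² sin(jπx/a) = −(jπ/a)²·sin(jπx/a); on 0 ≤ x ≤ a, ∫sin²(jπx/a) dx = a/2 and ∫sin(jπx/a)·sin(lπx/a) dx = 0 for j ≠ l, so only diagonal terms survive in ∫|φ|² and ∫φ·φ″; ∫φ·φ′ dx = [φ²/2] between the walls = 0.
State is unnormalized: ∫|φ|² dx = 3.4999, and ∫φ*·(−ħ²/2m · φ'') dx = 70.031, so ⟨T⟩ = 70.031 / 3.4999.
⟨T⟩ = 20.010.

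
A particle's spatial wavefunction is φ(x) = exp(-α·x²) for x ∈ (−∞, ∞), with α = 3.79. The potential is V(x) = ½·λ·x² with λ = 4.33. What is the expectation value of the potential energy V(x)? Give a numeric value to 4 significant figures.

⟨V⟩ = ∫ V(x)·|φ|² dx / ∫|φ|² dx.
Gaussian moments: ∫x^(2j)·e^(−2αx²) dx = (2j−1)!!/(4α)^j · √(π/(2α)), odd powers integrate to 0; here √(π/(2α)) = 0.64378.
State is unnormalized: ∫|φ|² dx = 0.64378, and ∫φ*·V(x)·φ dx = 0.091939, so ⟨V⟩ = 0.091939 / 0.64378.
⟨V⟩ = 0.14281.

0.1428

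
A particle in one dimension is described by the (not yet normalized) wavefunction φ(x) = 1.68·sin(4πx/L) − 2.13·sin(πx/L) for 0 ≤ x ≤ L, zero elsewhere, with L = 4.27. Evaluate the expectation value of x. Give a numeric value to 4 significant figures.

⟨x⟩ = ∫ x·|φ|² dx / ∫|φ|² dx (integrals over the domain).
On 0 ≤ x ≤ L (j ≠ l): ∫sin²(jπx/L) dx = L/2, ∫sin(jπx/L)·sin(lπx/L) dx = 0; diagonal moments ∫x·sin²(jπx/L) dx = L²/4, ∫x²·sin²(jπx/L) dx = L³·(1/6 − 1/(4j²π²)); cross terms ∫x·sin(jπx/L)·sin(lπx/L) dx = 0 for j + l even and −4jlL²/(π²(j² − l²)²) for j + l odd, ∫x²·sin(jπx/L)·sin(lπx/L) dx = (−1)^(j+l)·4jlL³/(π²(j² − l²)²); higher powers the same way via product-to-sum and parts.
State is unnormalized: ∫|φ|² dx = 15.712, and ∫φ*·x·φ dx = 34.486, so ⟨x⟩ = 34.486 / 15.712.
⟨x⟩ = 2.1948.

2.195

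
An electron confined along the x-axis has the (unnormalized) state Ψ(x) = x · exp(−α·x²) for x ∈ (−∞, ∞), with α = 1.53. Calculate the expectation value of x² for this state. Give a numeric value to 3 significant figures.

⟨x²⟩ = ∫ x²·|Ψ|² dx / ∫|Ψ|² dx (integrals over the domain).
Expand each integrand as polynomial × e^(−2αx²) and use ∫x^(2j)·e^(−2αx²) dx = (2j−1)!!/(4α)^j · √(π/(2α)), odd powers → 0; here √(π/(2α)) = 1.0132.
State is unnormalized: ∫|Ψ|² dx = 0.16556, and ∫Ψ*·x²·Ψ dx = 0.081158, so ⟨x²⟩ = 0.081158 / 0.16556.
⟨x²⟩ = 0.49020.

0.490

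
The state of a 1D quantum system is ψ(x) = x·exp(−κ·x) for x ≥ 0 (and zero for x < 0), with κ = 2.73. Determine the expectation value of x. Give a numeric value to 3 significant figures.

0.549

⟨x⟩ = ∫ x·|ψ|² dx / ∫|ψ|² dx (integrals over the domain).
Every integrand reduces to terms xʲ·e^(−2κx) on [0, ∞); use ∫₀^∞ xʲ·e^(−2κx) dx = j!/(2κ)^(j+1).
State is unnormalized: ∫|ψ|² dx = 0.012287, and ∫ψ*·x·ψ dx = 0.0067512, so ⟨x⟩ = 0.0067512 / 0.012287.
⟨x⟩ = 0.54945.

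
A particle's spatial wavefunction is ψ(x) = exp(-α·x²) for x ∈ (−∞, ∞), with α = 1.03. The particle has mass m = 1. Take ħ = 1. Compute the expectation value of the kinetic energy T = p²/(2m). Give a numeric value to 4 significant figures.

0.5150

T = −(ħ²/2m) d²/dx², so ⟨T⟩ = −(ħ²/2m) ∫ ψ*·ψ'' dx / ∫|ψ|² dx; with m = 1.
Gaussian moments: ∫x^(2j)·e^(−2αx²) dx = (2j−1)!!/(4α)^j · √(π/(2α)), odd powers integrate to 0; here √(π/(2α)) = 1.2349. Derivatives: d/dx e^(−αx²) = −2αx·e^(−αx²), d²/dx² e^(−αx²) = (4α²x² − 2α)·e^(−αx²).
State is unnormalized: ∫|ψ|² dx = 1.2349, and ∫ψ*·(−ħ²/2m · ψ'') dx = 0.63599, so ⟨T⟩ = 0.63599 / 1.2349.
⟨T⟩ = 0.51500.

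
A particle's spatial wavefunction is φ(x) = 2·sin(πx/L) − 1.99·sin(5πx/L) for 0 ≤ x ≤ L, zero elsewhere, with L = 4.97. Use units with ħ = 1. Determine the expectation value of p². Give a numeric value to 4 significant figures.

p² φ = −ħ² d²φ/dx²; ⟨p²⟩ = −ħ² ∫ φ*·φ'' dx / ∫|φ|² dx.
d²/dx² sin(jπx/L) = −(jπ/L)²·sin(jπx/L); on 0 ≤ x ≤ L, ∫sin²(jπx/L) dx = L/2 and ∫sin(jπx/L)·sin(lπx/L) dx = 0 for j ≠ l, so only diagonal terms survive in ∫|φ|² and ∫φ·φ″; ∫φ·φ′ dx = [φ²/2] between the walls = 0.
State is unnormalized: ∫|φ|² dx = 19.781, and ∫φ*·(−ħ² φ'') dx = 102.27, so ⟨p²⟩ = 102.27 / 19.781.
⟨p²⟩ = 5.1703.

5.170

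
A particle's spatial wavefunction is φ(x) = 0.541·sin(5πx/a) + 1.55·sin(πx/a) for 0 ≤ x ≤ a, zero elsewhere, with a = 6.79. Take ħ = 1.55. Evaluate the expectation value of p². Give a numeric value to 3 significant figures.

p² φ = −ħ² d²φ/dx²; ⟨p²⟩ = −ħ² ∫ φ*·φ'' dx / ∫|φ|² dx.
d²/dx² sin(jπx/a) = −(jπ/a)²·sin(jπx/a); on 0 ≤ x ≤ a, ∫sin²(jπx/a) dx = a/2 and ∫sin(jπx/a)·sin(lπx/a) dx = 0 for j ≠ l, so only diagonal terms survive in ∫|φ|² and ∫φ·φ″; ∫φ·φ′ dx = [φ²/2] between the walls = 0.
State is unnormalized: ∫|φ|² dx = 9.1501, and ∫φ*·(−ħ² φ'') dx = 16.971, so ⟨p²⟩ = 16.971 / 9.1501.
⟨p²⟩ = 1.8547.

1.85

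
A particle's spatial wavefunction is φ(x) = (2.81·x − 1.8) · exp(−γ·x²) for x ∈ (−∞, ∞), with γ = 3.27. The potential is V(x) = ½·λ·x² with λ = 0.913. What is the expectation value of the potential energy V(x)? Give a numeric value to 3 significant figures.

0.0459

⟨V⟩ = ∫ V(x)·|φ|² dx / ∫|φ|² dx.
Expand each integrand as polynomial × e^(−2γx²) and use ∫x^(2j)·e^(−2γx²) dx = (2j−1)!!/(4γ)^j · √(π/(2γ)), odd powers → 0; here √(π/(2γ)) = 0.69308.
State is unnormalized: ∫|φ|² dx = 2.6640, and ∫φ*·V(x)·φ dx = 0.12218, so ⟨V⟩ = 0.12218 / 2.6640.
⟨V⟩ = 0.045863.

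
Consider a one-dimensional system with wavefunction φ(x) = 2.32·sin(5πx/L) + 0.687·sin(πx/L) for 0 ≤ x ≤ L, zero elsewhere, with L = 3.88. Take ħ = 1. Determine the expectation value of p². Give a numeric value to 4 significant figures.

p² φ = −ħ² d²φ/dx²; ⟨p²⟩ = −ħ² ∫ φ*·φ'' dx / ∫|φ|² dx.
d²/dx² sin(jπx/L) = −(jπ/L)²·sin(jπx/L); on 0 ≤ x ≤ L, ∫sin²(jπx/L) dx = L/2 and ∫sin(jπx/L)·sin(lπx/L) dx = 0 for j ≠ l, so only diagonal terms survive in ∫|φ|² and ∫φ·φ″; ∫φ·φ′ dx = [φ²/2] between the walls = 0.
State is unnormalized: ∫|φ|² dx = 11.357, and ∫φ*·(−ħ² φ'') dx = 171.74, so ⟨p²⟩ = 171.74 / 11.357.
⟨p²⟩ = 15.121.

15.12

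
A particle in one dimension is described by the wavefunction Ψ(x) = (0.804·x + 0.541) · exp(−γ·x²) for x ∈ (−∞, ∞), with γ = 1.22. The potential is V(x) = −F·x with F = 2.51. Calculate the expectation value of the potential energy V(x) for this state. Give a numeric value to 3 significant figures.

-1.05

⟨V⟩ = ∫ V(x)·|Ψ|² dx / ∫|Ψ|² dx.
Expand each integrand as polynomial × e^(−2γx²) and use ∫x^(2j)·e^(−2γx²) dx = (2j−1)!!/(4γ)^j · √(π/(2γ)), odd powers → 0; here √(π/(2γ)) = 1.1347.
State is unnormalized: ∫|Ψ|² dx = 0.48241, and ∫Ψ*·V(x)·Ψ dx = -0.50771, so ⟨V⟩ = -0.50771 / 0.48241.
⟨V⟩ = -1.0525.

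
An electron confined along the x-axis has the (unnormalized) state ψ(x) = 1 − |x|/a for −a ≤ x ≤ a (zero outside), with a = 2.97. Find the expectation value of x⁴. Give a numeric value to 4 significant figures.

⟨x⁴⟩ = ∫ x⁴·|ψ|² dx / ∫|ψ|² dx (integrals over the domain).
ψ is even, so ∫ over [−a, a] = 2∫₀ᵃ with ψ = 1 − x/a there: ∫₀ᵃ (1 − x/a)² dx = a/3, ∫₀ᵃ x²(1 − x/a)² dx = a³/30, ∫₀ᵃ x⁴(1 − x/a)² dx = a⁵/105.
State is unnormalized: ∫|ψ|² dx = 1.9800, and ∫ψ*·x⁴·ψ dx = 4.4017, so ⟨x⁴⟩ = 4.4017 / 1.9800.
⟨x⁴⟩ = 2.2231.

2.223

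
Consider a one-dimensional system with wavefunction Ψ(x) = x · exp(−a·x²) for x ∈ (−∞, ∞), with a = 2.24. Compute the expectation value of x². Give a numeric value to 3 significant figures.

0.335

⟨x²⟩ = ∫ x²·|Ψ|² dx / ∫|Ψ|² dx (integrals over the domain).
Expand each integrand as polynomial × e^(−2ax²) and use ∫x^(2j)·e^(−2ax²) dx = (2j−1)!!/(4a)^j · √(π/(2a)), odd powers → 0; here √(π/(2a)) = 0.83741.
State is unnormalized: ∫|Ψ|² dx = 0.093460, and ∫Ψ*·x²·Ψ dx = 0.031293, so ⟨x²⟩ = 0.031293 / 0.093460.
⟨x²⟩ = 0.33482.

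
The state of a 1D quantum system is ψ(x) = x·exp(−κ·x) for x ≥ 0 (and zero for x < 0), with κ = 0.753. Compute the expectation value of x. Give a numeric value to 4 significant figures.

1.992

⟨x⟩ = ∫ x·|ψ|² dx / ∫|ψ|² dx (integrals over the domain).
Every integrand reduces to terms xʲ·e^(−2κx) on [0, ∞); use ∫₀^∞ xʲ·e^(−2κx) dx = j!/(2κ)^(j+1).
State is unnormalized: ∫|ψ|² dx = 0.58554, and ∫ψ*·x·ψ dx = 1.1664, so ⟨x⟩ = 1.1664 / 0.58554.
⟨x⟩ = 1.9920.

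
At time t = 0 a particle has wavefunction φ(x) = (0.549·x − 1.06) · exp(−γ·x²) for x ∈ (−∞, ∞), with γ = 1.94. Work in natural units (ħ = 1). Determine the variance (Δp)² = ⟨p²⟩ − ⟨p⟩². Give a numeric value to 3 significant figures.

2.07

Compute ⟨p⟩ and ⟨p²⟩ separately; (Δp)² = ⟨p²⟩ − ⟨p⟩².
Expand each integrand as polynomial × e^(−2γx²) and use ∫x^(2j)·e^(−2γx²) dx = (2j−1)!!/(4γ)^j · √(π/(2γ)), odd powers → 0; here √(π/(2γ)) = 0.89983. Differentiate with the product rule, d/dx e^(−γx²) = −2γx·e^(−γx²).
Normalization: ∫|φ|² dx = 1.0460.
⟨p⟩ = 0.0000 and ⟨p²⟩ = 2.0696.
(Δp)² = 2.0696 − (0.0000)² = 2.0696.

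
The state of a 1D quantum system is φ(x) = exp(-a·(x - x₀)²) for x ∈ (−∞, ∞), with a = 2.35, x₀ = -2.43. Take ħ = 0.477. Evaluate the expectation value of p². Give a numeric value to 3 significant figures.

p² φ = −ħ² d²φ/dx²; ⟨p²⟩ = −ħ² ∫ φ*·φ'' dx / ∫|φ|² dx.
Gaussian moments (u = x − x₀): ∫u^(2j)·e^(−2au²) du = (2j−1)!!/(4a)^j · √(π/(2a)), odd powers integrate to 0; here √(π/(2a)) = 0.81757. Derivatives: d/dx e^(−au²) = −2au·e^(−au²), d²/dx² e^(−au²) = (4a²u² − 2a)·e^(−au²).
State is unnormalized: ∫|φ|² dx = 0.81757, and ∫φ*·(−ħ² φ'') dx = 0.43715, so ⟨p²⟩ = 0.43715 / 0.81757.
⟨p²⟩ = 0.53469.

0.535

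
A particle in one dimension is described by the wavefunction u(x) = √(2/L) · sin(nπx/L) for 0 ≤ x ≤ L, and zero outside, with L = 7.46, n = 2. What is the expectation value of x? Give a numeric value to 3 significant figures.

⟨x⟩ = ∫ x·|u|² dx (integrals over the domain).
With sin²θ = (1 − cos2θ)/2 on 0 ≤ x ≤ L: ∫sin²(nπx/L) dx = L/2, ∫x·sin²(nπx/L) dx = L²/4, ∫x²·sin²(nπx/L) dx = L³·(1/6 − 1/(4n²π²)); higher powers xᵏ the same way, integrating xᵏ·cos(2nπx/L) by parts.
⟨x⟩ = 3.7300.

3.73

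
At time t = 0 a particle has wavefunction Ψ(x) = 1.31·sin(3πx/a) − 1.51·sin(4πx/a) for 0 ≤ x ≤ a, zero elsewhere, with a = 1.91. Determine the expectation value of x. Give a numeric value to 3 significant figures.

⟨x⟩ = ∫ x·|Ψ|² dx / ∫|Ψ|² dx (integrals over the domain).
On 0 ≤ x ≤ a (j ≠ l): ∫sin²(jπx/a) dx = a/2, ∫sin(jπx/a)·sin(lπx/a) dx = 0; diagonal moments ∫x·sin²(jπx/a) dx = a²/4, ∫x²·sin²(jπx/a) dx = a³·(1/6 − 1/(4j²π²)); cross terms ∫x·sin(jπx/a)·sin(lπx/a) dx = 0 for j + l even and −4jla²/(π²(j² − l²)²) for j + l odd, ∫x²·sin(jπx/a)·sin(lπx/a) dx = (−1)^(j+l)·4jla³/(π²(j² − l²)²); higher powers the same way via product-to-sum and parts.
State is unnormalized: ∫|Ψ|² dx = 3.8164, and ∫Ψ*·x·Ψ dx = 5.0771, so ⟨x⟩ = 5.0771 / 3.8164.
⟨x⟩ = 1.3304.

1.33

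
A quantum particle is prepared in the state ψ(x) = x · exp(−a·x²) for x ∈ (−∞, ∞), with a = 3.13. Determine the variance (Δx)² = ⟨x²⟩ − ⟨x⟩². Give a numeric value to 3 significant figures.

0.240

Compute ⟨x⟩ and ⟨x²⟩ separately, then (Δx)² = ⟨x²⟩ − ⟨x⟩².
Expand each integrand as polynomial × e^(−2ax²) and use ∫x^(2j)·e^(−2ax²) dx = (2j−1)!!/(4a)^j · √(π/(2a)), odd powers → 0; here √(π/(2a)) = 0.70842.
Normalization: ∫|ψ|² dx = 0.056583.
⟨x⟩ = 0.0000 and ⟨x²⟩ = 0.23962.
(Δx)² = 0.23962 − (0.0000)² = 0.23962.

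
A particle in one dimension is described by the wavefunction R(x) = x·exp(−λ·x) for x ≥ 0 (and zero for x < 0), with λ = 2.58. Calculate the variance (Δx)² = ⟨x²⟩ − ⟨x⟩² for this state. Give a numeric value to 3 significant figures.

Compute ⟨x⟩ and ⟨x²⟩ separately, then (Δx)² = ⟨x²⟩ − ⟨x⟩².
Every integrand reduces to terms xʲ·e^(−2λx) on [0, ∞); use ∫₀^∞ xʲ·e^(−2λx) dx = j!/(2λ)^(j+1).
Normalization: ∫|R|² dx = 0.014557.
⟨x⟩ = 0.58140 and ⟨x²⟩ = 0.45069.
(Δx)² = 0.45069 − (0.58140)² = 0.11267.

0.113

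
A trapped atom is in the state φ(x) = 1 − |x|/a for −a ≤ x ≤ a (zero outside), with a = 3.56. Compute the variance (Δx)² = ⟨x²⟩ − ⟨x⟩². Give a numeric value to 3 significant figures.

1.27

Compute ⟨x⟩ and ⟨x²⟩ separately, then (Δx)² = ⟨x²⟩ − ⟨x⟩².
φ is even, so ∫ over [−a, a] = 2∫₀ᵃ with φ = 1 − x/a there: ∫₀ᵃ (1 − x/a)² dx = a/3, ∫₀ᵃ x²(1 − x/a)² dx = a³/30, ∫₀ᵃ x⁴(1 − x/a)² dx = a⁵/105.
Normalization: ∫|φ|² dx = 2.3733.
⟨x⟩ = 0.0000 and ⟨x²⟩ = 1.2674.
(Δx)² = 1.2674 − (0.0000)² = 1.2674.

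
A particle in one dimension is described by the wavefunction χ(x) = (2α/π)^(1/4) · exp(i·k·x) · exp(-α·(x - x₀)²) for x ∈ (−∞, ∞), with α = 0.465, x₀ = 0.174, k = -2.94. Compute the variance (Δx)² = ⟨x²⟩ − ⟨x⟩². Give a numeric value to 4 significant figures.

Compute ⟨x⟩ and ⟨x²⟩ separately, then (Δx)² = ⟨x²⟩ − ⟨x⟩².
Gaussian moments (u = x − x₀): ∫u^(2j)·e^(−2αu²) du = (2j−1)!!/(4α)^j · √(π/(2α)), odd powers integrate to 0; here √(π/(2α)) = 1.8379.
⟨x⟩ = 0.17400 and ⟨x²⟩ = 0.56791.
(Δx)² = 0.56791 − (0.17400)² = 0.53763.

0.5376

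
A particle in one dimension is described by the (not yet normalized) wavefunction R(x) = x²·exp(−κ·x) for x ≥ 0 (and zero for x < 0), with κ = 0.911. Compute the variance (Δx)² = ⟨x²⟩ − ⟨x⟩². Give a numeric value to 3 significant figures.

Compute ⟨x⟩ and ⟨x²⟩ separately, then (Δx)² = ⟨x²⟩ − ⟨x⟩².
Every integrand reduces to terms xʲ·e^(−2κx) on [0, ∞); use ∫₀^∞ xʲ·e^(−2κx) dx = j!/(2κ)^(j+1).
Normalization: ∫|R|² dx = 1.1953.
⟨x⟩ = 2.7442 and ⟨x²⟩ = 9.0370.
(Δx)² = 9.0370 − (2.7442)² = 1.5062.

1.51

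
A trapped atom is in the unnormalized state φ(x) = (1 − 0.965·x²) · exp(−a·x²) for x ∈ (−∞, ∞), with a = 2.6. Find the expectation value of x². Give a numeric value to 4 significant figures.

⟨x²⟩ = ∫ x²·|φ|² dx / ∫|φ|² dx (integrals over the domain).
Expand each integrand as polynomial × e^(−2ax²) and use ∫x^(2j)·e^(−2ax²) dx = (2j−1)!!/(4a)^j · √(π/(2a)), odd powers → 0; here √(π/(2a)) = 0.77727.
State is unnormalized: ∫|φ|² dx = 0.65310, and ∫φ*·x²·φ dx = 0.042781, so ⟨x²⟩ = 0.042781 / 0.65310.
⟨x²⟩ = 0.065504.

0.06550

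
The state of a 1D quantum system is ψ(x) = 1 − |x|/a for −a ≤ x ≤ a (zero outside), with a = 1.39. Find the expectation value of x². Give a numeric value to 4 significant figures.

⟨x²⟩ = ∫ x²·|ψ|² dx / ∫|ψ|² dx (integrals over the domain).
ψ is even, so ∫ over [−a, a] = 2∫₀ᵃ with ψ = 1 − x/a there: ∫₀ᵃ (1 − x/a)² dx = a/3, ∫₀ᵃ x²(1 − x/a)² dx = a³/30, ∫₀ᵃ x⁴(1 − x/a)² dx = a⁵/105.
State is unnormalized: ∫|ψ|² dx = 0.92667, and ∫ψ*·x²·ψ dx = 0.17904, so ⟨x²⟩ = 0.17904 / 0.92667.
⟨x²⟩ = 0.19321.

0.1932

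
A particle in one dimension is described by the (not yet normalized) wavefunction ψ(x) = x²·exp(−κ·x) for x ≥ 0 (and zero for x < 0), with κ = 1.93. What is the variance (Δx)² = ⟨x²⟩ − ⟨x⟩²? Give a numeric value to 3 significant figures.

0.336

Compute ⟨x⟩ and ⟨x²⟩ separately, then (Δx)² = ⟨x²⟩ − ⟨x⟩².
Every integrand reduces to terms xʲ·e^(−2κx) on [0, ∞); use ∫₀^∞ xʲ·e^(−2κx) dx = j!/(2κ)^(j+1).
Normalization: ∫|ψ|² dx = 0.028008.
⟨x⟩ = 1.2953 and ⟨x²⟩ = 2.0135.
(Δx)² = 2.0135 − (1.2953)² = 0.33558.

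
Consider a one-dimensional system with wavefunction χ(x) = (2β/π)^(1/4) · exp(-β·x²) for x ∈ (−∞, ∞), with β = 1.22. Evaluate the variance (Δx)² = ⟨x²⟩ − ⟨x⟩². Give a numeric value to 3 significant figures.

0.205

Compute ⟨x⟩ and ⟨x²⟩ separately, then (Δx)² = ⟨x²⟩ − ⟨x⟩².
Gaussian moments: ∫x^(2j)·e^(−2βx²) dx = (2j−1)!!/(4β)^j · √(π/(2β)), odd powers integrate to 0; here √(π/(2β)) = 1.1347.
⟨x⟩ = 0.0000 and ⟨x²⟩ = 0.20492.
(Δx)² = 0.20492 − (0.0000)² = 0.20492.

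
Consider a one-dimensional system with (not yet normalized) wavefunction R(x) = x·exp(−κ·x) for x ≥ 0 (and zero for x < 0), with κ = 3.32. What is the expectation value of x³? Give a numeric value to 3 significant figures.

⟨x³⟩ = ∫ x³·|R|² dx / ∫|R|² dx (integrals over the domain).
Every integrand reduces to terms xʲ·e^(−2κx) on [0, ∞); use ∫₀^∞ xʲ·e^(−2κx) dx = j!/(2κ)^(j+1).
State is unnormalized: ∫|R|² dx = 0.0068317, and ∫R*·x³·R dx = 0.0014001, so ⟨x³⟩ = 0.0014001 / 0.0068317.
⟨x³⟩ = 0.20495.

0.205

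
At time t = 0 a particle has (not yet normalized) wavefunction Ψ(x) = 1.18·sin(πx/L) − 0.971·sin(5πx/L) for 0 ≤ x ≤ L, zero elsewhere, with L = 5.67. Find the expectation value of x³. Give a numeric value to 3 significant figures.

⟨x³⟩ = ∫ x³·|Ψ|² dx / ∫|Ψ|² dx (integrals over the domain).
On 0 ≤ x ≤ L (j ≠ l): ∫sin²(jπx/L) dx = L/2, ∫sin(jπx/L)·sin(lπx/L) dx = 0; diagonal moments ∫x·sin²(jπx/L) dx = L²/4, ∫x²·sin²(jπx/L) dx = L³·(1/6 − 1/(4j²π²)); cross terms ∫x·sin(jπx/L)·sin(lπx/L) dx = 0 for j + l even and −4jlL²/(π²(j² − l²)²) for j + l odd, ∫x²·sin(jπx/L)·sin(lπx/L) dx = (−1)^(j+l)·4jlL³/(π²(j² − l²)²); higher powers the same way via product-to-sum and parts.
State is unnormalized: ∫|Ψ|² dx = 6.6204, and ∫Ψ*·x³·Ψ dx = 233.04, so ⟨x³⟩ = 233.04 / 6.6204.
⟨x³⟩ = 35.200.

35.2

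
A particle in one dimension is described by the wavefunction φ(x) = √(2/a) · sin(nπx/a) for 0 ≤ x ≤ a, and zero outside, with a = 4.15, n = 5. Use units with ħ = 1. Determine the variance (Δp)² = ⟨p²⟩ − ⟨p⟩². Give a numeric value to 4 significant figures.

14.33

Compute ⟨p⟩ and ⟨p²⟩ separately; (Δp)² = ⟨p²⟩ − ⟨p⟩².
d/dx sin(nπx/a) = (nπ/a)·cos(nπx/a) and d²/dx² sin(nπx/a) = −(nπ/a)²·sin(nπx/a); on 0 ≤ x ≤ a, ∫sin²(nπx/a) dx = a/2 and ∫sin(nπx/a)·cos(nπx/a) dx = 0.
⟨p⟩ = 0.0000 and ⟨p²⟩ = 14.327.
(Δp)² = 14.327 − (0.0000)² = 14.327.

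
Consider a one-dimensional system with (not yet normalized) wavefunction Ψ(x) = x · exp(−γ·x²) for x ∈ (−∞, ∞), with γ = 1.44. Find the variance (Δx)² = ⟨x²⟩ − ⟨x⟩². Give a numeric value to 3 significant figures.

Compute ⟨x⟩ and ⟨x²⟩ separately, then (Δx)² = ⟨x²⟩ − ⟨x⟩².
Expand each integrand as polynomial × e^(−2γx²) and use ∫x^(2j)·e^(−2γx²) dx = (2j−1)!!/(4γ)^j · √(π/(2γ)), odd powers → 0; here √(π/(2γ)) = 1.0444.
Normalization: ∫|Ψ|² dx = 0.18132.
⟨x⟩ = 0.0000 and ⟨x²⟩ = 0.52083.
(Δx)² = 0.52083 − (0.0000)² = 0.52083.

0.521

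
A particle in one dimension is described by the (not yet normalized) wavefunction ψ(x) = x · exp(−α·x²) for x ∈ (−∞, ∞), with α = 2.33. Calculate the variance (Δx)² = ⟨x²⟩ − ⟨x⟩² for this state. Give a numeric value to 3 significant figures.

0.322

Compute ⟨x⟩ and ⟨x²⟩ separately, then (Δx)² = ⟨x²⟩ − ⟨x⟩².
Expand each integrand as polynomial × e^(−2αx²) and use ∫x^(2j)·e^(−2αx²) dx = (2j−1)!!/(4α)^j · √(π/(2α)), odd powers → 0; here √(π/(2α)) = 0.82107.
Normalization: ∫|ψ|² dx = 0.088098.
⟨x⟩ = 0.0000 and ⟨x²⟩ = 0.32189.
(Δx)² = 0.32189 − (0.0000)² = 0.32189.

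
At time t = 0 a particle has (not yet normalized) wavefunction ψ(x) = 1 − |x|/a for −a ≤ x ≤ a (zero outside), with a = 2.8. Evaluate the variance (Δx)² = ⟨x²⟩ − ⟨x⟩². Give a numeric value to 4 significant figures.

Compute ⟨x⟩ and ⟨x²⟩ separately, then (Δx)² = ⟨x²⟩ − ⟨x⟩².
ψ is even, so ∫ over [−a, a] = 2∫₀ᵃ with ψ = 1 − x/a there: ∫₀ᵃ (1 − x/a)² dx = a/3, ∫₀ᵃ x²(1 − x/a)² dx = a³/30, ∫₀ᵃ x⁴(1 − x/a)² dx = a⁵/105.
Normalization: ∫|ψ|² dx = 1.8667.
⟨x⟩ = 0.0000 and ⟨x²⟩ = 0.78400.
(Δx)² = 0.78400 − (0.0000)² = 0.78400.

0.7840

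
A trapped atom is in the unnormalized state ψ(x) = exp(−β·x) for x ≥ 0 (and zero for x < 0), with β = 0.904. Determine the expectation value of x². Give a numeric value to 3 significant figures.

0.612

⟨x²⟩ = ∫ x²·|ψ|² dx / ∫|ψ|² dx (integrals over the domain).
Every integrand reduces to terms xʲ·e^(−2βx) on [0, ∞); use ∫₀^∞ xʲ·e^(−2βx) dx = j!/(2β)^(j+1).
State is unnormalized: ∫|ψ|² dx = 0.55310, and ∫ψ*·x²·ψ dx = 0.33840, so ⟨x²⟩ = 0.33840 / 0.55310.
⟨x²⟩ = 0.61183.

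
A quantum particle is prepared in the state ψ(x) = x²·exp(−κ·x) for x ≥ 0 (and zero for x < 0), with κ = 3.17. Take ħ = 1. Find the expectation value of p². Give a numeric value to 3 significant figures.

3.35

p² ψ = −ħ² d²ψ/dx²; ⟨p²⟩ = −ħ² ∫ ψ*·ψ'' dx / ∫|ψ|² dx.
Differentiate x²·exp(−κ·x) with the product rule; every integrand then reduces to terms xʲ·e^(−2κx) on [0, ∞), with ∫₀^∞ xʲ·e^(−2κx) dx = j!/(2κ)^(j+1).
State is unnormalized: ∫|ψ|² dx = 0.0023430, and ∫ψ*·(−ħ² ψ'') dx = 0.0078481, so ⟨p²⟩ = 0.0078481 / 0.0023430.
⟨p²⟩ = 3.3496.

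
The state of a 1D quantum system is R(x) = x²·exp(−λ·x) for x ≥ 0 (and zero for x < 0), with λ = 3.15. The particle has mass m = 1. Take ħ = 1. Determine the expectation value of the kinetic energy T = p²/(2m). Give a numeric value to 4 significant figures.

1.654

T = −(ħ²/2m) d²/dx², so ⟨T⟩ = −(ħ²/2m) ∫ R*·R'' dx / ∫|R|² dx; with m = 1.
Differentiate x²·exp(−λ·x) with the product rule; every integrand then reduces to terms xʲ·e^(−2λx) on [0, ∞), with ∫₀^∞ xʲ·e^(−2λx) dx = j!/(2λ)^(j+1).
State is unnormalized: ∫|R|² dx = 0.0024183, and ∫R*·(−ħ²/2m · R'') dx = 0.0039992, so ⟨T⟩ = 0.0039992 / 0.0024183.
⟨T⟩ = 1.6538.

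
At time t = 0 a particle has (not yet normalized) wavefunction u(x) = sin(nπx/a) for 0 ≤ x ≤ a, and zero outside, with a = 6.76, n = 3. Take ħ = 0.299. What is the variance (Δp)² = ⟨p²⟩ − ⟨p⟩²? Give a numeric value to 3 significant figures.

0.174

Compute ⟨p⟩ and ⟨p²⟩ separately; (Δp)² = ⟨p²⟩ − ⟨p⟩².
d/dx sin(nπx/a) = (nπ/a)·cos(nπx/a) and d²/dx² sin(nπx/a) = −(nπ/a)²·sin(nπx/a); on 0 ≤ x ≤ a, ∫sin²(nπx/a) dx = a/2 and ∫sin(nπx/a)·cos(nπx/a) dx = 0.
Normalization: ∫|u|² dx = 3.3800.
⟨p⟩ = 0.0000 and ⟨p²⟩ = 0.17378.
(Δp)² = 0.17378 − (0.0000)² = 0.17378.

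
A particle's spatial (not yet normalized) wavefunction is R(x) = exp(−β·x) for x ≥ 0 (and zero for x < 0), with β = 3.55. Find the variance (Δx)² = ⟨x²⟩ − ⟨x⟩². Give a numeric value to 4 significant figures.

0.01984

Compute ⟨x⟩ and ⟨x²⟩ separately, then (Δx)² = ⟨x²⟩ − ⟨x⟩².
Every integrand reduces to terms xʲ·e^(−2βx) on [0, ∞); use ∫₀^∞ xʲ·e^(−2βx) dx = j!/(2β)^(j+1).
Normalization: ∫|R|² dx = 0.14085.
⟨x⟩ = 0.14085 and ⟨x²⟩ = 0.039675.
(Δx)² = 0.039675 − (0.14085)² = 0.019837.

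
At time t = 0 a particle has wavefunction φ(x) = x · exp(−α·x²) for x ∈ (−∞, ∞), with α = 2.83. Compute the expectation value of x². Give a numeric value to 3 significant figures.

0.265

⟨x²⟩ = ∫ x²·|φ|² dx / ∫|φ|² dx (integrals over the domain).
Expand each integrand as polynomial × e^(−2αx²) and use ∫x^(2j)·e^(−2αx²) dx = (2j−1)!!/(4α)^j · √(π/(2α)), odd powers → 0; here √(π/(2α)) = 0.74502.
State is unnormalized: ∫|φ|² dx = 0.065814, and ∫φ*·x²·φ dx = 0.017442, so ⟨x²⟩ = 0.017442 / 0.065814.
⟨x²⟩ = 0.26502.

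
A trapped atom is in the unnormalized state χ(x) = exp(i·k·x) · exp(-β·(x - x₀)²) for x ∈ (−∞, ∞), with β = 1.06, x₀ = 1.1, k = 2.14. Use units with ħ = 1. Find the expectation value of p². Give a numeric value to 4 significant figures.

5.640

p² χ = −ħ² d²χ/dx²; ⟨p²⟩ = −ħ² ∫ χ*·χ'' dx / ∫|χ|² dx.
Gaussian moments (u = x − x₀): ∫u^(2j)·e^(−2βu²) du = (2j−1)!!/(4β)^j · √(π/(2β)), odd powers integrate to 0; here √(π/(2β)) = 1.2173. Derivatives: χ′ = (ik − 2βu)·χ, χ″ = ((ik − 2βu)² − 2β)·χ; the odd-in-u pieces drop out.
State is unnormalized: ∫|χ|² dx = 1.2173, and ∫χ*·(−ħ² χ'') dx = 6.8652, so ⟨p²⟩ = 6.8652 / 1.2173.
⟨p²⟩ = 5.6396.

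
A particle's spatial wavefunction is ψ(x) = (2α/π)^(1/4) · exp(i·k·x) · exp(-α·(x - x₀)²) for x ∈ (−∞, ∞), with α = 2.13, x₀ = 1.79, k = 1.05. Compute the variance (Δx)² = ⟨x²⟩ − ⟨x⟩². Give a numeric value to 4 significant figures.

0.1174

Compute ⟨x⟩ and ⟨x²⟩ separately, then (Δx)² = ⟨x²⟩ − ⟨x⟩².
Gaussian moments (u = x − x₀): ∫u^(2j)·e^(−2αu²) du = (2j−1)!!/(4α)^j · √(π/(2α)), odd powers integrate to 0; here √(π/(2α)) = 0.85876.
⟨x⟩ = 1.7900 and ⟨x²⟩ = 3.3215.
(Δx)² = 3.3215 − (1.7900)² = 0.11737.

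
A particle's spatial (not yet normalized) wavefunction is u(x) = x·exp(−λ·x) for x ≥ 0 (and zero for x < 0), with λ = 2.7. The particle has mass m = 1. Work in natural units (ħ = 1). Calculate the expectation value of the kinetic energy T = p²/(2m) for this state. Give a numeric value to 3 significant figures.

T = −(ħ²/2m) d²/dx², so ⟨T⟩ = −(ħ²/2m) ∫ u*·u'' dx / ∫|u|² dx; with m = 1.
Differentiate x·exp(−λ·x) with the product rule; every integrand then reduces to terms xʲ·e^(−2λx) on [0, ∞), with ∫₀^∞ xʲ·e^(−2λx) dx = j!/(2λ)^(j+1).
State is unnormalized: ∫|u|² dx = 0.012701, and ∫u*·(−ħ²/2m · u'') dx = 0.046296, so ⟨T⟩ = 0.046296 / 0.012701.
⟨T⟩ = 3.6450.

3.65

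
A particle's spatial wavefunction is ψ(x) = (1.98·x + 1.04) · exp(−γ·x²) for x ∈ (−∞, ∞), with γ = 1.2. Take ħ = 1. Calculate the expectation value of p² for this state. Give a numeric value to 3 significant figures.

2.23

p² ψ = −ħ² d²ψ/dx²; ⟨p²⟩ = −ħ² ∫ ψ*·ψ'' dx / ∫|ψ|² dx.
Expand each integrand as polynomial × e^(−2γx²) and use ∫x^(2j)·e^(−2γx²) dx = (2j−1)!!/(4γ)^j · √(π/(2γ)), odd powers → 0; here √(π/(2γ)) = 1.1441. Differentiate with the product rule, d/dx e^(−γx²) = −2γx·e^(−γx²).
State is unnormalized: ∫|ψ|² dx = 2.1719, and ∫ψ*·(−ħ² ψ'') dx = 4.8490, so ⟨p²⟩ = 4.8490 / 2.1719.
⟨p²⟩ = 2.2326.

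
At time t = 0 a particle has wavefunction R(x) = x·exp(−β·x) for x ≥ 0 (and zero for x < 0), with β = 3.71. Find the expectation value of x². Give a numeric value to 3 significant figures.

0.218

⟨x²⟩ = ∫ x²·|R|² dx / ∫|R|² dx (integrals over the domain).
Every integrand reduces to terms xʲ·e^(−2βx) on [0, ∞); use ∫₀^∞ xʲ·e^(−2βx) dx = j!/(2β)^(j+1).
State is unnormalized: ∫|R|² dx = 0.0048957, and ∫R*·x²·R dx = 0.0010671, so ⟨x²⟩ = 0.0010671 / 0.0048957.
⟨x²⟩ = 0.21796.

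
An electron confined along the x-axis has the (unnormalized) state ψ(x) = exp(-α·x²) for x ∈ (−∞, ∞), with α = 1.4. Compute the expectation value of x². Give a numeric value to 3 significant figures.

0.179

⟨x²⟩ = ∫ x²·|ψ|² dx / ∫|ψ|² dx (integrals over the domain).
Gaussian moments: ∫x^(2j)·e^(−2αx²) dx = (2j−1)!!/(4α)^j · √(π/(2α)), odd powers integrate to 0; here √(π/(2α)) = 1.0592.
State is unnormalized: ∫|ψ|² dx = 1.0592, and ∫ψ*·x²·ψ dx = 0.18915, so ⟨x²⟩ = 0.18915 / 1.0592.
⟨x²⟩ = 0.17857.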